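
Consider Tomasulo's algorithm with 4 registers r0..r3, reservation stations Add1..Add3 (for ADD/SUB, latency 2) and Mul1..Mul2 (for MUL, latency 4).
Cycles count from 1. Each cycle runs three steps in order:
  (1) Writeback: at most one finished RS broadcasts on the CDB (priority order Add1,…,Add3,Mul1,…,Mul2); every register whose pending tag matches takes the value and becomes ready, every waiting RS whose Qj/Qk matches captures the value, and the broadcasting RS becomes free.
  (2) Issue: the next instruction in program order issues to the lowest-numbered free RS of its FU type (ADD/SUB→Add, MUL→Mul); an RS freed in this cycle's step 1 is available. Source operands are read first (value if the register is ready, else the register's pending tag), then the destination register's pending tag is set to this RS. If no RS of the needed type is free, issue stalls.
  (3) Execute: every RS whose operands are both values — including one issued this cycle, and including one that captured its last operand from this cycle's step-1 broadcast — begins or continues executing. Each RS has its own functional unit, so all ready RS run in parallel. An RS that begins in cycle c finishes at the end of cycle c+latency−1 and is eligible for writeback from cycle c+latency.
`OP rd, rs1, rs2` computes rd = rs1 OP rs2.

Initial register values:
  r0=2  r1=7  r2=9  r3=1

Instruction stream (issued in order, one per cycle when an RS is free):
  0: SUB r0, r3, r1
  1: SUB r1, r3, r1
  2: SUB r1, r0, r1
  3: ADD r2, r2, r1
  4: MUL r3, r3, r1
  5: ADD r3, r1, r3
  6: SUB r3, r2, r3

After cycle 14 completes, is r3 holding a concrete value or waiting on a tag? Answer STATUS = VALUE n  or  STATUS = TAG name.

  c1: issue SUB r0<-Add1  regs: r0:Add1,r1:7,r2:9,r3:1
  c2: issue SUB r1<-Add2  regs: r0:Add1,r1:Add2,r2:9,r3:1
  c3: CDB Add1=-6; issue SUB r1<-Add1  regs: r0:-6,r1:Add1,r2:9,r3:1
  c4: CDB Add2=-6; issue ADD r2<-Add2  regs: r0:-6,r1:Add1,r2:Add2,r3:1
  c5: issue MUL r3<-Mul1  regs: r0:-6,r1:Add1,r2:Add2,r3:Mul1
  c6: CDB Add1=0; issue ADD r3<-Add1  regs: r0:-6,r1:0,r2:Add2,r3:Add1
  c7: issue SUB r3<-Add3  regs: r0:-6,r1:0,r2:Add2,r3:Add3
  c8: CDB Add2=9  regs: r0:-6,r1:0,r2:9,r3:Add3
  c9: -  regs: r0:-6,r1:0,r2:9,r3:Add3
  c10: CDB Mul1=0  regs: r0:-6,r1:0,r2:9,r3:Add3
  c11: -  regs: r0:-6,r1:0,r2:9,r3:Add3
  c12: CDB Add1=0  regs: r0:-6,r1:0,r2:9,r3:Add3
  c13: -  regs: r0:-6,r1:0,r2:9,r3:Add3
  c14: CDB Add3=9  regs: r0:-6,r1:0,r2:9,r3:9

STATUS = VALUE 9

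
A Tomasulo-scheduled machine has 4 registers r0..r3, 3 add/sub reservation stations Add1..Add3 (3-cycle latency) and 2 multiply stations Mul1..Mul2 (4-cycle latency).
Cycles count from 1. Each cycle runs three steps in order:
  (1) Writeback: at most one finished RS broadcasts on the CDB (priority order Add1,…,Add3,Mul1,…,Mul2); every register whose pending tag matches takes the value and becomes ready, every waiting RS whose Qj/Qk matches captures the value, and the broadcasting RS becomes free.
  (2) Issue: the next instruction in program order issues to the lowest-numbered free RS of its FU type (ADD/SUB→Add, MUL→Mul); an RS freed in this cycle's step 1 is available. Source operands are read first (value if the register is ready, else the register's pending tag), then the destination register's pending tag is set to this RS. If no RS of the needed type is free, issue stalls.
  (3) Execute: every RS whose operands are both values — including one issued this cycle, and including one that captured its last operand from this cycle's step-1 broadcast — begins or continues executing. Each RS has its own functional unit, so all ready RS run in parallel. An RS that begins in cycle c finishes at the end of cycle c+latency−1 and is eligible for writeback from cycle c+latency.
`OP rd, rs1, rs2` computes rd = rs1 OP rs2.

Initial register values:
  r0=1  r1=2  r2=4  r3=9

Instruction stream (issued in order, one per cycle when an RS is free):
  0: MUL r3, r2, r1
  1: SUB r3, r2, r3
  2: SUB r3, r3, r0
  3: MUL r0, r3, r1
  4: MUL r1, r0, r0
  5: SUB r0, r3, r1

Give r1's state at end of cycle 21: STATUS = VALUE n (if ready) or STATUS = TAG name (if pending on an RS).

STATUS = VALUE 100

  c1: issue MUL r3<-Mul1  regs: r0:1,r1:2,r2:4,r3:Mul1
  c2: issue SUB r3<-Add1  regs: r0:1,r1:2,r2:4,r3:Add1
  c3: issue SUB r3<-Add2  regs: r0:1,r1:2,r2:4,r3:Add2
  c4: issue MUL r0<-Mul2  regs: r0:Mul2,r1:2,r2:4,r3:Add2
  c5: CDB Mul1=8; issue MUL r1<-Mul1  regs: r0:Mul2,r1:Mul1,r2:4,r3:Add2
  c6: issue SUB r0<-Add3  regs: r0:Add3,r1:Mul1,r2:4,r3:Add2
  c7: -  regs: r0:Add3,r1:Mul1,r2:4,r3:Add2
  c8: CDB Add1=-4  regs: r0:Add3,r1:Mul1,r2:4,r3:Add2
  c9: -  regs: r0:Add3,r1:Mul1,r2:4,r3:Add2
  c10: -  regs: r0:Add3,r1:Mul1,r2:4,r3:Add2
  c11: CDB Add2=-5  regs: r0:Add3,r1:Mul1,r2:4,r3:-5
  c12: -  regs: r0:Add3,r1:Mul1,r2:4,r3:-5
  c13: -  regs: r0:Add3,r1:Mul1,r2:4,r3:-5
  c14: -  regs: r0:Add3,r1:Mul1,r2:4,r3:-5
  c15: CDB Mul2=-10  regs: r0:Add3,r1:Mul1,r2:4,r3:-5
  c16: -  regs: r0:Add3,r1:Mul1,r2:4,r3:-5
  c17: -  regs: r0:Add3,r1:Mul1,r2:4,r3:-5
  c18: -  regs: r0:Add3,r1:Mul1,r2:4,r3:-5
  c19: CDB Mul1=100  regs: r0:Add3,r1:100,r2:4,r3:-5
  c20: -  regs: r0:Add3,r1:100,r2:4,r3:-5
  c21: -  regs: r0:Add3,r1:100,r2:4,r3:-5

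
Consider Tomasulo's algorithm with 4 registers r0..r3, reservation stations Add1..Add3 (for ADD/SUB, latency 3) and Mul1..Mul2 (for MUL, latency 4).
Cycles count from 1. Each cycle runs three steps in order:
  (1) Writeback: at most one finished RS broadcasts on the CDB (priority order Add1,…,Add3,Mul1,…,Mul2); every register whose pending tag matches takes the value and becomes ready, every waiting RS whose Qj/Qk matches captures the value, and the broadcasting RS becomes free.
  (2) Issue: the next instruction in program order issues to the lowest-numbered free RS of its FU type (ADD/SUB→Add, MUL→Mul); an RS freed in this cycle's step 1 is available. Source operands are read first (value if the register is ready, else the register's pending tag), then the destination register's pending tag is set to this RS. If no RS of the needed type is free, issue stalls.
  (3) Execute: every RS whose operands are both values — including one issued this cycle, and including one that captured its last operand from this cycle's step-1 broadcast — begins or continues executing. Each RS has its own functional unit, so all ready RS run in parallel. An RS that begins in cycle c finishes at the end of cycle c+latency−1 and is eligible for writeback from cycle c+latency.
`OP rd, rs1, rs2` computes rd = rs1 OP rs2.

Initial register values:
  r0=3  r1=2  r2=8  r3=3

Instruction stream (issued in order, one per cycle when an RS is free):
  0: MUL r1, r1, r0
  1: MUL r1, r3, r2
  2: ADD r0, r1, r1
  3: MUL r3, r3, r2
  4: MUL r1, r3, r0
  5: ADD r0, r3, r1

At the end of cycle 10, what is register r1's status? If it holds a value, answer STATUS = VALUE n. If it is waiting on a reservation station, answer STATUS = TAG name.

STATUS = TAG Mul2

cycle 1: issue MUL r1<-Mul1 // r0:3,r1:Mul1,r2:8,r3:3
cycle 2: issue MUL r1<-Mul2 // r0:3,r1:Mul2,r2:8,r3:3
cycle 3: issue ADD r0<-Add1 // r0:Add1,r1:Mul2,r2:8,r3:3
cycle 4: stall // r0:Add1,r1:Mul2,r2:8,r3:3
cycle 5: CDB Mul1=6; issue MUL r3<-Mul1 // r0:Add1,r1:Mul2,r2:8,r3:Mul1
cycle 6: CDB Mul2=24; issue MUL r1<-Mul2 // r0:Add1,r1:Mul2,r2:8,r3:Mul1
cycle 7: issue ADD r0<-Add2 // r0:Add2,r1:Mul2,r2:8,r3:Mul1
cycle 8: - // r0:Add2,r1:Mul2,r2:8,r3:Mul1
cycle 9: CDB Add1=48 // r0:Add2,r1:Mul2,r2:8,r3:Mul1
cycle 10: CDB Mul1=24 // r0:Add2,r1:Mul2,r2:8,r3:24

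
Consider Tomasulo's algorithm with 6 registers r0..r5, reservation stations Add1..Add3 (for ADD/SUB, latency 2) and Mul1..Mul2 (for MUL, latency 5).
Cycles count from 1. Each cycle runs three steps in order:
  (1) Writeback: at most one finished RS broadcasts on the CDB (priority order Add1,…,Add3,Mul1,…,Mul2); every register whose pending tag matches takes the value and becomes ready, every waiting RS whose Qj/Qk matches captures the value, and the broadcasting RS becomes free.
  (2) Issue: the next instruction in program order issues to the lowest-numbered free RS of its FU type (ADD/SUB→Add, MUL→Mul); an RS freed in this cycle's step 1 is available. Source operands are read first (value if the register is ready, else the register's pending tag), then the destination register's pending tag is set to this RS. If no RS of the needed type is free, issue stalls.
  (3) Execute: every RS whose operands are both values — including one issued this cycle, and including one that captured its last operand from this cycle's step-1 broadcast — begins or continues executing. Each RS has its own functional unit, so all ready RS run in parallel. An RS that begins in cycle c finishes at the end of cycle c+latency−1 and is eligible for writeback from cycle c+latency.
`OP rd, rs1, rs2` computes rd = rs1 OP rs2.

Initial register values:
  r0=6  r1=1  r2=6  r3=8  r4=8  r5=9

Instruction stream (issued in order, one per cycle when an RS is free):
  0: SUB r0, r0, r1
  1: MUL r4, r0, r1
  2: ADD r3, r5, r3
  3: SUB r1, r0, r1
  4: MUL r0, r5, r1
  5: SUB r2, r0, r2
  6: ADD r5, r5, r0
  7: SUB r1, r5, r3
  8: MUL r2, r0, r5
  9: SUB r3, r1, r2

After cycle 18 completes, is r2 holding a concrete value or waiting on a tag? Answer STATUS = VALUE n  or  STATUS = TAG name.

STATUS = TAG Mul1

c1: issue SUB r0<-Add1 | r0:Add1,r1:1,r2:6,r3:8,r4:8,r5:9
c2: issue MUL r4<-Mul1 | r0:Add1,r1:1,r2:6,r3:8,r4:Mul1,r5:9
c3: CDB Add1=5; issue ADD r3<-Add1 | r0:5,r1:1,r2:6,r3:Add1,r4:Mul1,r5:9
c4: issue SUB r1<-Add2 | r0:5,r1:Add2,r2:6,r3:Add1,r4:Mul1,r5:9
c5: CDB Add1=17; issue MUL r0<-Mul2 | r0:Mul2,r1:Add2,r2:6,r3:17,r4:Mul1,r5:9
c6: CDB Add2=4; issue SUB r2<-Add1 | r0:Mul2,r1:4,r2:Add1,r3:17,r4:Mul1,r5:9
c7: issue ADD r5<-Add2 | r0:Mul2,r1:4,r2:Add1,r3:17,r4:Mul1,r5:Add2
c8: CDB Mul1=5; issue SUB r1<-Add3 | r0:Mul2,r1:Add3,r2:Add1,r3:17,r4:5,r5:Add2
c9: issue MUL r2<-Mul1 | r0:Mul2,r1:Add3,r2:Mul1,r3:17,r4:5,r5:Add2
c10: stall | r0:Mul2,r1:Add3,r2:Mul1,r3:17,r4:5,r5:Add2
c11: CDB Mul2=36; stall | r0:36,r1:Add3,r2:Mul1,r3:17,r4:5,r5:Add2
c12: stall | r0:36,r1:Add3,r2:Mul1,r3:17,r4:5,r5:Add2
c13: CDB Add1=30; issue SUB r3<-Add1 | r0:36,r1:Add3,r2:Mul1,r3:Add1,r4:5,r5:Add2
c14: CDB Add2=45 | r0:36,r1:Add3,r2:Mul1,r3:Add1,r4:5,r5:45
c15: - | r0:36,r1:Add3,r2:Mul1,r3:Add1,r4:5,r5:45
c16: CDB Add3=28 | r0:36,r1:28,r2:Mul1,r3:Add1,r4:5,r5:45
c17: - | r0:36,r1:28,r2:Mul1,r3:Add1,r4:5,r5:45
c18: - | r0:36,r1:28,r2:Mul1,r3:Add1,r4:5,r5:45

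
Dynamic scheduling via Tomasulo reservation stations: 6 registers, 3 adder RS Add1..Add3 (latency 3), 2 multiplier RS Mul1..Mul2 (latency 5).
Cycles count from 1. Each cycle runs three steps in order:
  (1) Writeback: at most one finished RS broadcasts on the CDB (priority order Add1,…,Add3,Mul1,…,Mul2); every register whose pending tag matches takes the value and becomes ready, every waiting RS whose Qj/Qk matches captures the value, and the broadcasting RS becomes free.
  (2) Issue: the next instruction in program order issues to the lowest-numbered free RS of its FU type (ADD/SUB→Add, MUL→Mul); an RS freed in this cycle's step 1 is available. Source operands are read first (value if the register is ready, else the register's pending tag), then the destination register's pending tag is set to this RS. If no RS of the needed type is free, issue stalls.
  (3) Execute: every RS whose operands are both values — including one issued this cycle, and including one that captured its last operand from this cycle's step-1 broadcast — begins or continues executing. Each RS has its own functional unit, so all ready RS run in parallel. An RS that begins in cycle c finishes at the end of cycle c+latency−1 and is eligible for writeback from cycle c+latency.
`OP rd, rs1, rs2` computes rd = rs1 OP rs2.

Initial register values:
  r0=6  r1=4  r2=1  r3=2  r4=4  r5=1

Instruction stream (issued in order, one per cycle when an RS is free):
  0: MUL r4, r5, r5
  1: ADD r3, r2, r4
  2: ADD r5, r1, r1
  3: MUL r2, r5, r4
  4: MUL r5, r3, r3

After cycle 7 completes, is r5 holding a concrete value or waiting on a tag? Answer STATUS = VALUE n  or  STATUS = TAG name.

  c1: issue MUL r4<-Mul1  regs: r0:6,r1:4,r2:1,r3:2,r4:Mul1,r5:1
  c2: issue ADD r3<-Add1  regs: r0:6,r1:4,r2:1,r3:Add1,r4:Mul1,r5:1
  c3: issue ADD r5<-Add2  regs: r0:6,r1:4,r2:1,r3:Add1,r4:Mul1,r5:Add2
  c4: issue MUL r2<-Mul2  regs: r0:6,r1:4,r2:Mul2,r3:Add1,r4:Mul1,r5:Add2
  c5: stall  regs: r0:6,r1:4,r2:Mul2,r3:Add1,r4:Mul1,r5:Add2
  c6: CDB Add2=8; stall  regs: r0:6,r1:4,r2:Mul2,r3:Add1,r4:Mul1,r5:8
  c7: CDB Mul1=1; issue MUL r5<-Mul1  regs: r0:6,r1:4,r2:Mul2,r3:Add1,r4:1,r5:Mul1

STATUS = TAG Mul1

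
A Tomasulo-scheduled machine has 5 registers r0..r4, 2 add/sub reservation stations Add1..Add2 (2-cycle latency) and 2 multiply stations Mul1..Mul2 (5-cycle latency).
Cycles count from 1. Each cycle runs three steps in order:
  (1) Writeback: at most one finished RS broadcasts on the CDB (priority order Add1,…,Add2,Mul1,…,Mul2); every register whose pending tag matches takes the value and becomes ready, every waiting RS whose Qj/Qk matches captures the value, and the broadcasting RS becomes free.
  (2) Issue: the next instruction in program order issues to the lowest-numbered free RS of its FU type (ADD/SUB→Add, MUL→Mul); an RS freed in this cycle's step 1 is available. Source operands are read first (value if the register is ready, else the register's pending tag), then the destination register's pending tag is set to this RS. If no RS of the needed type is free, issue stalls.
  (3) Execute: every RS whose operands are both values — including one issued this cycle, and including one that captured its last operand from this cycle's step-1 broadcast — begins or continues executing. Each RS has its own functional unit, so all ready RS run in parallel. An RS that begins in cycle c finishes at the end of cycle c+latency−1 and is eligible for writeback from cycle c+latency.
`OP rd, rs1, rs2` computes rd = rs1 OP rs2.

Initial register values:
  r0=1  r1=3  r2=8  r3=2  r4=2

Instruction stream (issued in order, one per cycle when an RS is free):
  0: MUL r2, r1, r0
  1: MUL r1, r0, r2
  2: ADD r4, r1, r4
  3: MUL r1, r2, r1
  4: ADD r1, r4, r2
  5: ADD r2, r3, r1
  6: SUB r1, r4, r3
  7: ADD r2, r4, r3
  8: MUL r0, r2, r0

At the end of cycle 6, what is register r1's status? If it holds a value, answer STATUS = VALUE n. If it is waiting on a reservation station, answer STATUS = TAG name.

c1: issue MUL r2<-Mul1 | r0:1,r1:3,r2:Mul1,r3:2,r4:2
c2: issue MUL r1<-Mul2 | r0:1,r1:Mul2,r2:Mul1,r3:2,r4:2
c3: issue ADD r4<-Add1 | r0:1,r1:Mul2,r2:Mul1,r3:2,r4:Add1
c4: stall | r0:1,r1:Mul2,r2:Mul1,r3:2,r4:Add1
c5: stall | r0:1,r1:Mul2,r2:Mul1,r3:2,r4:Add1
c6: CDB Mul1=3; issue MUL r1<-Mul1 | r0:1,r1:Mul1,r2:3,r3:2,r4:Add1

STATUS = TAG Mul1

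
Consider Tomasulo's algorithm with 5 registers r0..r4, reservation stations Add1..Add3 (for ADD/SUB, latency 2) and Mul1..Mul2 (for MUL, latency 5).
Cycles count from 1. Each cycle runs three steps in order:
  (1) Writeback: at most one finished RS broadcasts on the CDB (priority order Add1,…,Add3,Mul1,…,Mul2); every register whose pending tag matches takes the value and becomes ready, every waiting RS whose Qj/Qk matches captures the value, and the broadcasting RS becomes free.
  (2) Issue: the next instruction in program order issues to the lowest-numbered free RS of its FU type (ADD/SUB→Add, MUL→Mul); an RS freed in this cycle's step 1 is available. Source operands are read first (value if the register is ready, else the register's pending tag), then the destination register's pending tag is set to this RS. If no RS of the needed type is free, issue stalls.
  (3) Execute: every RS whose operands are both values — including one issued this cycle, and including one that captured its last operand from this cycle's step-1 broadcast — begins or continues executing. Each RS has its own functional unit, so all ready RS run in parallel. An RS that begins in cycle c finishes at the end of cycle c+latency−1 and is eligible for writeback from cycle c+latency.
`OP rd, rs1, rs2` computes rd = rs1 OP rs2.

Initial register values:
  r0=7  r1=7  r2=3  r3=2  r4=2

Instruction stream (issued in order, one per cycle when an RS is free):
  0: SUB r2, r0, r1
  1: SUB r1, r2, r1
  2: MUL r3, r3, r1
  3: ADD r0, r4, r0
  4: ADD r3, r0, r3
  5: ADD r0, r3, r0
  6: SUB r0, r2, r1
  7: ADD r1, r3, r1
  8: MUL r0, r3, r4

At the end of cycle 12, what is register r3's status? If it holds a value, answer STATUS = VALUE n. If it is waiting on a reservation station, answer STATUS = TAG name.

c1: issue SUB r2<-Add1 | r0:7,r1:7,r2:Add1,r3:2,r4:2
c2: issue SUB r1<-Add2 | r0:7,r1:Add2,r2:Add1,r3:2,r4:2
c3: CDB Add1=0; issue MUL r3<-Mul1 | r0:7,r1:Add2,r2:0,r3:Mul1,r4:2
c4: issue ADD r0<-Add1 | r0:Add1,r1:Add2,r2:0,r3:Mul1,r4:2
c5: CDB Add2=-7; issue ADD r3<-Add2 | r0:Add1,r1:-7,r2:0,r3:Add2,r4:2
c6: CDB Add1=9; issue ADD r0<-Add1 | r0:Add1,r1:-7,r2:0,r3:Add2,r4:2
c7: issue SUB r0<-Add3 | r0:Add3,r1:-7,r2:0,r3:Add2,r4:2
c8: stall | r0:Add3,r1:-7,r2:0,r3:Add2,r4:2
c9: CDB Add3=7; issue ADD r1<-Add3 | r0:7,r1:Add3,r2:0,r3:Add2,r4:2
c10: CDB Mul1=-14; issue MUL r0<-Mul1 | r0:Mul1,r1:Add3,r2:0,r3:Add2,r4:2
c11: - | r0:Mul1,r1:Add3,r2:0,r3:Add2,r4:2
c12: CDB Add2=-5 | r0:Mul1,r1:Add3,r2:0,r3:-5,r4:2

STATUS = VALUE -5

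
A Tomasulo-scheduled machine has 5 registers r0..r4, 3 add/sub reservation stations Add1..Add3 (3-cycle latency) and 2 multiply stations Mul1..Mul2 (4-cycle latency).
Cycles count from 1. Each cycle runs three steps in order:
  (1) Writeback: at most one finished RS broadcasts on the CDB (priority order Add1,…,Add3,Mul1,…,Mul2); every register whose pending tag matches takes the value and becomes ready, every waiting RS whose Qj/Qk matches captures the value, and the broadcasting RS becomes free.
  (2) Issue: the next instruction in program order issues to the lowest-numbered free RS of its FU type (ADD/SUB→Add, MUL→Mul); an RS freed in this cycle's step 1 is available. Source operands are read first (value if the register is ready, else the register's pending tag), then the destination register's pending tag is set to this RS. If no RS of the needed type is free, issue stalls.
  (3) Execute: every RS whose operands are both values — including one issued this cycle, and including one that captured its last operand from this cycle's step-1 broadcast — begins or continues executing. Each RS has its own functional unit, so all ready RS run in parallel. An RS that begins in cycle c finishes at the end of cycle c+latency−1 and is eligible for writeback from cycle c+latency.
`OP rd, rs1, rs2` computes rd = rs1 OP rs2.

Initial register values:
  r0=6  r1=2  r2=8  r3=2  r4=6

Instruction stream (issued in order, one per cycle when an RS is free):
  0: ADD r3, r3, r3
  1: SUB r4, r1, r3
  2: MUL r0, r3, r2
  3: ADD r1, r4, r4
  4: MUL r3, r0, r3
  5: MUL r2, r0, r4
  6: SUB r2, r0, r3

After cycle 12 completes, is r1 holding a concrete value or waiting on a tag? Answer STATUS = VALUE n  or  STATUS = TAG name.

cycle 1: issue ADD r3<-Add1 // r0:6,r1:2,r2:8,r3:Add1,r4:6
cycle 2: issue SUB r4<-Add2 // r0:6,r1:2,r2:8,r3:Add1,r4:Add2
cycle 3: issue MUL r0<-Mul1 // r0:Mul1,r1:2,r2:8,r3:Add1,r4:Add2
cycle 4: CDB Add1=4; issue ADD r1<-Add1 // r0:Mul1,r1:Add1,r2:8,r3:4,r4:Add2
cycle 5: issue MUL r3<-Mul2 // r0:Mul1,r1:Add1,r2:8,r3:Mul2,r4:Add2
cycle 6: stall // r0:Mul1,r1:Add1,r2:8,r3:Mul2,r4:Add2
cycle 7: CDB Add2=-2; stall // r0:Mul1,r1:Add1,r2:8,r3:Mul2,r4:-2
cycle 8: CDB Mul1=32; issue MUL r2<-Mul1 // r0:32,r1:Add1,r2:Mul1,r3:Mul2,r4:-2
cycle 9: issue SUB r2<-Add2 // r0:32,r1:Add1,r2:Add2,r3:Mul2,r4:-2
cycle 10: CDB Add1=-4 // r0:32,r1:-4,r2:Add2,r3:Mul2,r4:-2
cycle 11: - // r0:32,r1:-4,r2:Add2,r3:Mul2,r4:-2
cycle 12: CDB Mul1=-64 // r0:32,r1:-4,r2:Add2,r3:Mul2,r4:-2

STATUS = VALUE -4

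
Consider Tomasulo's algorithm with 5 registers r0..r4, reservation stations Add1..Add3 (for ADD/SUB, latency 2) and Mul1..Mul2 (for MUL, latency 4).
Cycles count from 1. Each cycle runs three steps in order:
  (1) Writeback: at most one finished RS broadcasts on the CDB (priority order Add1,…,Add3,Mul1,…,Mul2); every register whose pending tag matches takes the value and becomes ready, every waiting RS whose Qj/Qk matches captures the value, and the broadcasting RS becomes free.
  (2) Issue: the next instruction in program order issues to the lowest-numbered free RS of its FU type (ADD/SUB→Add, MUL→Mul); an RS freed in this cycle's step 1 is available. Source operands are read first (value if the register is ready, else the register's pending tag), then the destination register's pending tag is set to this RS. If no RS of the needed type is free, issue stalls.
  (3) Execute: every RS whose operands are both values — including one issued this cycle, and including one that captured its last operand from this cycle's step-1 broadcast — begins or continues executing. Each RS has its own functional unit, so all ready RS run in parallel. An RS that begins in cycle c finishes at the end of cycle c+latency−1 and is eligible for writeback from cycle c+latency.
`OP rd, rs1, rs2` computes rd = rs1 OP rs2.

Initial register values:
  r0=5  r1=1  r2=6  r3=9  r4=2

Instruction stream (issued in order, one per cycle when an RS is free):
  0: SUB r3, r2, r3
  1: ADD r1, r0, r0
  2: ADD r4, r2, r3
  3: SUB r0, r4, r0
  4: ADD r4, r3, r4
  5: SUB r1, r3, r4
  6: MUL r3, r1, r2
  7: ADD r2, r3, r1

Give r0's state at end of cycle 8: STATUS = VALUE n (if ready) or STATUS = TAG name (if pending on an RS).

STATUS = VALUE -2

c1: issue SUB r3<-Add1 | r0:5,r1:1,r2:6,r3:Add1,r4:2
c2: issue ADD r1<-Add2 | r0:5,r1:Add2,r2:6,r3:Add1,r4:2
c3: CDB Add1=-3; issue ADD r4<-Add1 | r0:5,r1:Add2,r2:6,r3:-3,r4:Add1
c4: CDB Add2=10; issue SUB r0<-Add2 | r0:Add2,r1:10,r2:6,r3:-3,r4:Add1
c5: CDB Add1=3; issue ADD r4<-Add1 | r0:Add2,r1:10,r2:6,r3:-3,r4:Add1
c6: issue SUB r1<-Add3 | r0:Add2,r1:Add3,r2:6,r3:-3,r4:Add1
c7: CDB Add1=0; issue MUL r3<-Mul1 | r0:Add2,r1:Add3,r2:6,r3:Mul1,r4:0
c8: CDB Add2=-2; issue ADD r2<-Add1 | r0:-2,r1:Add3,r2:Add1,r3:Mul1,r4:0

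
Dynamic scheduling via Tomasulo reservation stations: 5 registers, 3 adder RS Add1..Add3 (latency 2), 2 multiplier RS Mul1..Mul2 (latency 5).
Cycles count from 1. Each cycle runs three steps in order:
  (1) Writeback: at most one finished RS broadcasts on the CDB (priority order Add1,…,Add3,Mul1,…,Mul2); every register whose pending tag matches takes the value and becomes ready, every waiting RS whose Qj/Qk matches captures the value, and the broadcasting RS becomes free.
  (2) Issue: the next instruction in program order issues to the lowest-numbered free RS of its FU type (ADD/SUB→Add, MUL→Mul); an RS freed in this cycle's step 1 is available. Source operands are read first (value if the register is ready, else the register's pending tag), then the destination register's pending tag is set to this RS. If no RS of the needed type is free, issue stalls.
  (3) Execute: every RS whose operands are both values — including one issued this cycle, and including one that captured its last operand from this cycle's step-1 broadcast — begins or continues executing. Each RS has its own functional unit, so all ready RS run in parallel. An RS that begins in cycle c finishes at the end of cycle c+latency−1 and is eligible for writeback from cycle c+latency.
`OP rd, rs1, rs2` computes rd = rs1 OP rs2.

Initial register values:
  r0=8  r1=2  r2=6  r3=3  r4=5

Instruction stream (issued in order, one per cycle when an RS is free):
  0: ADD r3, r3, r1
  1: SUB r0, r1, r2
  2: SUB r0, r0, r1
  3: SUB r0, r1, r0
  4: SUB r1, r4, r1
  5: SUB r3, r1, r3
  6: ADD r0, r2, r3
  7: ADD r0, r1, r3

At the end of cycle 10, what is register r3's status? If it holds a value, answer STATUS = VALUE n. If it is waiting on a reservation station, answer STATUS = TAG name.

c1: issue ADD r3<-Add1 | r0:8,r1:2,r2:6,r3:Add1,r4:5
c2: issue SUB r0<-Add2 | r0:Add2,r1:2,r2:6,r3:Add1,r4:5
c3: CDB Add1=5; issue SUB r0<-Add1 | r0:Add1,r1:2,r2:6,r3:5,r4:5
c4: CDB Add2=-4; issue SUB r0<-Add2 | r0:Add2,r1:2,r2:6,r3:5,r4:5
c5: issue SUB r1<-Add3 | r0:Add2,r1:Add3,r2:6,r3:5,r4:5
c6: CDB Add1=-6; issue SUB r3<-Add1 | r0:Add2,r1:Add3,r2:6,r3:Add1,r4:5
c7: CDB Add3=3; issue ADD r0<-Add3 | r0:Add3,r1:3,r2:6,r3:Add1,r4:5
c8: CDB Add2=8; issue ADD r0<-Add2 | r0:Add2,r1:3,r2:6,r3:Add1,r4:5
c9: CDB Add1=-2 | r0:Add2,r1:3,r2:6,r3:-2,r4:5
c10: - | r0:Add2,r1:3,r2:6,r3:-2,r4:5

STATUS = VALUE -2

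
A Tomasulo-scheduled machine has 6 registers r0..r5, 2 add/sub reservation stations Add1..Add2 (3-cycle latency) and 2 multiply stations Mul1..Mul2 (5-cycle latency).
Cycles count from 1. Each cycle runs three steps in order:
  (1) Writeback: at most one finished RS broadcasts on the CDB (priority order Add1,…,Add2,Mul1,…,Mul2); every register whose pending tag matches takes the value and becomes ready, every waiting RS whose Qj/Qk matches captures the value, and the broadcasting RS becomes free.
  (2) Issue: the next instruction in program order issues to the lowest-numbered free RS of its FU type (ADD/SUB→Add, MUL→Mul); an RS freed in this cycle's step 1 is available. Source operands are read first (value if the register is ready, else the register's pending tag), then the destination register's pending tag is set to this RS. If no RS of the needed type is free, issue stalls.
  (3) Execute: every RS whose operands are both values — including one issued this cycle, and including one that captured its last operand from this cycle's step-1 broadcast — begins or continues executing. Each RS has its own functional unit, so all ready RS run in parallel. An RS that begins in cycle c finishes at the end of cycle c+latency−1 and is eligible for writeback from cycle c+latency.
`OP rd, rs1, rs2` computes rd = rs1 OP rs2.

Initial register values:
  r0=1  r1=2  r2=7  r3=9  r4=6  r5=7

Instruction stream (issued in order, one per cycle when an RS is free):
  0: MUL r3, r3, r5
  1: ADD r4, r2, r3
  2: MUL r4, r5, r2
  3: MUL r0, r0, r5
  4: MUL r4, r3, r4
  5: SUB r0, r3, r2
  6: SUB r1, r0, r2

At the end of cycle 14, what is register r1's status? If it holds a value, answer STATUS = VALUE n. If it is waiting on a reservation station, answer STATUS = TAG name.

cycle 1: issue MUL r3<-Mul1 // r0:1,r1:2,r2:7,r3:Mul1,r4:6,r5:7
cycle 2: issue ADD r4<-Add1 // r0:1,r1:2,r2:7,r3:Mul1,r4:Add1,r5:7
cycle 3: issue MUL r4<-Mul2 // r0:1,r1:2,r2:7,r3:Mul1,r4:Mul2,r5:7
cycle 4: stall // r0:1,r1:2,r2:7,r3:Mul1,r4:Mul2,r5:7
cycle 5: stall // r0:1,r1:2,r2:7,r3:Mul1,r4:Mul2,r5:7
cycle 6: CDB Mul1=63; issue MUL r0<-Mul1 // r0:Mul1,r1:2,r2:7,r3:63,r4:Mul2,r5:7
cycle 7: stall // r0:Mul1,r1:2,r2:7,r3:63,r4:Mul2,r5:7
cycle 8: CDB Mul2=49; issue MUL r4<-Mul2 // r0:Mul1,r1:2,r2:7,r3:63,r4:Mul2,r5:7
cycle 9: CDB Add1=70; issue SUB r0<-Add1 // r0:Add1,r1:2,r2:7,r3:63,r4:Mul2,r5:7
cycle 10: issue SUB r1<-Add2 // r0:Add1,r1:Add2,r2:7,r3:63,r4:Mul2,r5:7
cycle 11: CDB Mul1=7 // r0:Add1,r1:Add2,r2:7,r3:63,r4:Mul2,r5:7
cycle 12: CDB Add1=56 // r0:56,r1:Add2,r2:7,r3:63,r4:Mul2,r5:7
cycle 13: CDB Mul2=3087 // r0:56,r1:Add2,r2:7,r3:63,r4:3087,r5:7
cycle 14: - // r0:56,r1:Add2,r2:7,r3:63,r4:3087,r5:7

STATUS = TAG Add2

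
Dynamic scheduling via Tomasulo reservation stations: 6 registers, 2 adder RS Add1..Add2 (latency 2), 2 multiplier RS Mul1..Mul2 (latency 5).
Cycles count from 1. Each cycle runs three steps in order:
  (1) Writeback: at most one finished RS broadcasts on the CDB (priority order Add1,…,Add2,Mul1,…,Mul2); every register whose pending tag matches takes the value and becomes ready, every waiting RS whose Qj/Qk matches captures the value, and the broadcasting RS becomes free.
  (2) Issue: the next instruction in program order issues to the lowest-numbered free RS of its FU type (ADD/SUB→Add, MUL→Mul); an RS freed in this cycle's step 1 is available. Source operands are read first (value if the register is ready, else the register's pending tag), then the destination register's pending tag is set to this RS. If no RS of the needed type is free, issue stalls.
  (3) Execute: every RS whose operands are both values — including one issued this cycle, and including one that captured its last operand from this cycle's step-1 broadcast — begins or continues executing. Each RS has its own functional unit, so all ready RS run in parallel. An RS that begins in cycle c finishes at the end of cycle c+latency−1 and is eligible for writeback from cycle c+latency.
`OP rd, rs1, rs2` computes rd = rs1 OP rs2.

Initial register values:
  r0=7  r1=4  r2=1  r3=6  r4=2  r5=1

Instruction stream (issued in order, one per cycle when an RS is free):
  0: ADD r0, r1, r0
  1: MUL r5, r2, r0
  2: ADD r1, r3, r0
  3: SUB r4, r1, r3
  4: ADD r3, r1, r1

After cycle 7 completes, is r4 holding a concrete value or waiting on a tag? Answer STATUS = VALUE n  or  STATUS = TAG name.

  c1: issue ADD r0<-Add1  regs: r0:Add1,r1:4,r2:1,r3:6,r4:2,r5:1
  c2: issue MUL r5<-Mul1  regs: r0:Add1,r1:4,r2:1,r3:6,r4:2,r5:Mul1
  c3: CDB Add1=11; issue ADD r1<-Add1  regs: r0:11,r1:Add1,r2:1,r3:6,r4:2,r5:Mul1
  c4: issue SUB r4<-Add2  regs: r0:11,r1:Add1,r2:1,r3:6,r4:Add2,r5:Mul1
  c5: CDB Add1=17; issue ADD r3<-Add1  regs: r0:11,r1:17,r2:1,r3:Add1,r4:Add2,r5:Mul1
  c6: -  regs: r0:11,r1:17,r2:1,r3:Add1,r4:Add2,r5:Mul1
  c7: CDB Add1=34  regs: r0:11,r1:17,r2:1,r3:34,r4:Add2,r5:Mul1

STATUS = TAG Add2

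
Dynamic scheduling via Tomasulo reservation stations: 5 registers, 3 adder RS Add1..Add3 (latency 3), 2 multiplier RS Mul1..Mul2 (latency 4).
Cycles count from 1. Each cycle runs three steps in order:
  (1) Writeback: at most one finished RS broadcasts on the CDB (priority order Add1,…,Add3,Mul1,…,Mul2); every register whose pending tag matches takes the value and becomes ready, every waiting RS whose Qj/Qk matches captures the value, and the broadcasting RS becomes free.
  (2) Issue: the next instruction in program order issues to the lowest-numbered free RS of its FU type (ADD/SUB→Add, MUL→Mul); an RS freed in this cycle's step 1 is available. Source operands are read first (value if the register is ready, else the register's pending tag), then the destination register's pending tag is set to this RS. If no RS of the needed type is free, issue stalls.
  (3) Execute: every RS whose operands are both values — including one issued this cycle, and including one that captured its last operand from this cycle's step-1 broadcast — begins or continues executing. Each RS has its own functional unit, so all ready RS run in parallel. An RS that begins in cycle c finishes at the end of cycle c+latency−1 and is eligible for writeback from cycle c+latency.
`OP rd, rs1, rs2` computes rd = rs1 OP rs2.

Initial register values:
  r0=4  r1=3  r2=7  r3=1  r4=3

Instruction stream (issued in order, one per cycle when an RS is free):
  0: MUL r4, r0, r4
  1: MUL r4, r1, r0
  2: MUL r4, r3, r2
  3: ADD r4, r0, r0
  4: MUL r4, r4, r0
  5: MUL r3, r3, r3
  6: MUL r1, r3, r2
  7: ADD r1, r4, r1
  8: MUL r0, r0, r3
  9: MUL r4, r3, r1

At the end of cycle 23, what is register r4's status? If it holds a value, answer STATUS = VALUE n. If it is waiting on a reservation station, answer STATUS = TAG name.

STATUS = TAG Mul2

  c1: issue MUL r4<-Mul1  regs: r0:4,r1:3,r2:7,r3:1,r4:Mul1
  c2: issue MUL r4<-Mul2  regs: r0:4,r1:3,r2:7,r3:1,r4:Mul2
  c3: stall  regs: r0:4,r1:3,r2:7,r3:1,r4:Mul2
  c4: stall  regs: r0:4,r1:3,r2:7,r3:1,r4:Mul2
  c5: CDB Mul1=12; issue MUL r4<-Mul1  regs: r0:4,r1:3,r2:7,r3:1,r4:Mul1
  c6: CDB Mul2=12; issue ADD r4<-Add1  regs: r0:4,r1:3,r2:7,r3:1,r4:Add1
  c7: issue MUL r4<-Mul2  regs: r0:4,r1:3,r2:7,r3:1,r4:Mul2
  c8: stall  regs: r0:4,r1:3,r2:7,r3:1,r4:Mul2
  c9: CDB Add1=8; stall  regs: r0:4,r1:3,r2:7,r3:1,r4:Mul2
  c10: CDB Mul1=7; issue MUL r3<-Mul1  regs: r0:4,r1:3,r2:7,r3:Mul1,r4:Mul2
  c11: stall  regs: r0:4,r1:3,r2:7,r3:Mul1,r4:Mul2
  c12: stall  regs: r0:4,r1:3,r2:7,r3:Mul1,r4:Mul2
  c13: CDB Mul2=32; issue MUL r1<-Mul2  regs: r0:4,r1:Mul2,r2:7,r3:Mul1,r4:32
  c14: CDB Mul1=1; issue ADD r1<-Add1  regs: r0:4,r1:Add1,r2:7,r3:1,r4:32
  c15: issue MUL r0<-Mul1  regs: r0:Mul1,r1:Add1,r2:7,r3:1,r4:32
  c16: stall  regs: r0:Mul1,r1:Add1,r2:7,r3:1,r4:32
  c17: stall  regs: r0:Mul1,r1:Add1,r2:7,r3:1,r4:32
  c18: CDB Mul2=7; issue MUL r4<-Mul2  regs: r0:Mul1,r1:Add1,r2:7,r3:1,r4:Mul2
  c19: CDB Mul1=4  regs: r0:4,r1:Add1,r2:7,r3:1,r4:Mul2
  c20: -  regs: r0:4,r1:Add1,r2:7,r3:1,r4:Mul2
  c21: CDB Add1=39  regs: r0:4,r1:39,r2:7,r3:1,r4:Mul2
  c22: -  regs: r0:4,r1:39,r2:7,r3:1,r4:Mul2
  c23: -  regs: r0:4,r1:39,r2:7,r3:1,r4:Mul2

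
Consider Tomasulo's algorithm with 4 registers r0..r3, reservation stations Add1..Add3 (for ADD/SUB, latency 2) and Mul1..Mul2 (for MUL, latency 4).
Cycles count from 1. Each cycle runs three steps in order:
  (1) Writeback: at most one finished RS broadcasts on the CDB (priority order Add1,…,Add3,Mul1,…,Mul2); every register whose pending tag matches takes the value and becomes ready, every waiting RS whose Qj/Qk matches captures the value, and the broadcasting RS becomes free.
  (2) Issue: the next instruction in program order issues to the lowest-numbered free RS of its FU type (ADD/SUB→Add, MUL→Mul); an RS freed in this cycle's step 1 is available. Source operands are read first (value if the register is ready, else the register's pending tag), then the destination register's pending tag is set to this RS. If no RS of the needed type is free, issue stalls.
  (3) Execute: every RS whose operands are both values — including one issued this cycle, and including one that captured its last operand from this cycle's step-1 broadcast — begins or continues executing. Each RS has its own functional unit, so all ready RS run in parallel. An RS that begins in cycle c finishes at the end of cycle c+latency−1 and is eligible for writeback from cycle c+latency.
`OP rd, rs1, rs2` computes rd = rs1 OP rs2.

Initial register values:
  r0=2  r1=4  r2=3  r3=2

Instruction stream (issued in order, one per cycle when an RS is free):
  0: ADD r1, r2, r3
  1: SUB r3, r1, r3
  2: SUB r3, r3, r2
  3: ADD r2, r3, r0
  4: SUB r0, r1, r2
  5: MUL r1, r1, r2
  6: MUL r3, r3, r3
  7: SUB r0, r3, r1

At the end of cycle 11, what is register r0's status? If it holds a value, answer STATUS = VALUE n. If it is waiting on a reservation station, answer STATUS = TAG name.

c1: issue ADD r1<-Add1 | r0:2,r1:Add1,r2:3,r3:2
c2: issue SUB r3<-Add2 | r0:2,r1:Add1,r2:3,r3:Add2
c3: CDB Add1=5; issue SUB r3<-Add1 | r0:2,r1:5,r2:3,r3:Add1
c4: issue ADD r2<-Add3 | r0:2,r1:5,r2:Add3,r3:Add1
c5: CDB Add2=3; issue SUB r0<-Add2 | r0:Add2,r1:5,r2:Add3,r3:Add1
c6: issue MUL r1<-Mul1 | r0:Add2,r1:Mul1,r2:Add3,r3:Add1
c7: CDB Add1=0; issue MUL r3<-Mul2 | r0:Add2,r1:Mul1,r2:Add3,r3:Mul2
c8: issue SUB r0<-Add1 | r0:Add1,r1:Mul1,r2:Add3,r3:Mul2
c9: CDB Add3=2 | r0:Add1,r1:Mul1,r2:2,r3:Mul2
c10: - | r0:Add1,r1:Mul1,r2:2,r3:Mul2
c11: CDB Add2=3 | r0:Add1,r1:Mul1,r2:2,r3:Mul2

STATUS = TAG Add1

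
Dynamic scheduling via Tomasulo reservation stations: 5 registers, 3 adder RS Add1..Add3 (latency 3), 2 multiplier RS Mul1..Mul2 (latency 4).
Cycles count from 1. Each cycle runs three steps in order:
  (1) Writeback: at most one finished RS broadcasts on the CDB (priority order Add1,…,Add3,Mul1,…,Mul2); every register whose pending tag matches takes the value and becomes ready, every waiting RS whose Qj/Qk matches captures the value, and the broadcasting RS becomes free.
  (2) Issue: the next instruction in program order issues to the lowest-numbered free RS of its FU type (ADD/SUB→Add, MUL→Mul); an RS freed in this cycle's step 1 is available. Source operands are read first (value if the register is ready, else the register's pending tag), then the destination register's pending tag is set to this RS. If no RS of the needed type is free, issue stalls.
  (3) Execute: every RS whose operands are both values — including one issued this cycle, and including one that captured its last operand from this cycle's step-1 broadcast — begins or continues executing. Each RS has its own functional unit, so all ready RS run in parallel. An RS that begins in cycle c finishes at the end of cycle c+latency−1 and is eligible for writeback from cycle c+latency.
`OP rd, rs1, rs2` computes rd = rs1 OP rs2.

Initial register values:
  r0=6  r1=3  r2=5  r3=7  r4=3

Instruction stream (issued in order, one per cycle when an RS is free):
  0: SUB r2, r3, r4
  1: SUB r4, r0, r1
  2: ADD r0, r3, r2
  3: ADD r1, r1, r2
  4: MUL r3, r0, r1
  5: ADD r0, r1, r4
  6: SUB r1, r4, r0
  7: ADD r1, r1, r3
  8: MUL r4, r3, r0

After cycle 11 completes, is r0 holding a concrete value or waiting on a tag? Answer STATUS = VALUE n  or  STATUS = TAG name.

  c1: issue SUB r2<-Add1  regs: r0:6,r1:3,r2:Add1,r3:7,r4:3
  c2: issue SUB r4<-Add2  regs: r0:6,r1:3,r2:Add1,r3:7,r4:Add2
  c3: issue ADD r0<-Add3  regs: r0:Add3,r1:3,r2:Add1,r3:7,r4:Add2
  c4: CDB Add1=4; issue ADD r1<-Add1  regs: r0:Add3,r1:Add1,r2:4,r3:7,r4:Add2
  c5: CDB Add2=3; issue MUL r3<-Mul1  regs: r0:Add3,r1:Add1,r2:4,r3:Mul1,r4:3
  c6: issue ADD r0<-Add2  regs: r0:Add2,r1:Add1,r2:4,r3:Mul1,r4:3
  c7: CDB Add1=7; issue SUB r1<-Add1  regs: r0:Add2,r1:Add1,r2:4,r3:Mul1,r4:3
  c8: CDB Add3=11; issue ADD r1<-Add3  regs: r0:Add2,r1:Add3,r2:4,r3:Mul1,r4:3
  c9: issue MUL r4<-Mul2  regs: r0:Add2,r1:Add3,r2:4,r3:Mul1,r4:Mul2
  c10: CDB Add2=10  regs: r0:10,r1:Add3,r2:4,r3:Mul1,r4:Mul2
  c11: -  regs: r0:10,r1:Add3,r2:4,r3:Mul1,r4:Mul2

STATUS = VALUE 10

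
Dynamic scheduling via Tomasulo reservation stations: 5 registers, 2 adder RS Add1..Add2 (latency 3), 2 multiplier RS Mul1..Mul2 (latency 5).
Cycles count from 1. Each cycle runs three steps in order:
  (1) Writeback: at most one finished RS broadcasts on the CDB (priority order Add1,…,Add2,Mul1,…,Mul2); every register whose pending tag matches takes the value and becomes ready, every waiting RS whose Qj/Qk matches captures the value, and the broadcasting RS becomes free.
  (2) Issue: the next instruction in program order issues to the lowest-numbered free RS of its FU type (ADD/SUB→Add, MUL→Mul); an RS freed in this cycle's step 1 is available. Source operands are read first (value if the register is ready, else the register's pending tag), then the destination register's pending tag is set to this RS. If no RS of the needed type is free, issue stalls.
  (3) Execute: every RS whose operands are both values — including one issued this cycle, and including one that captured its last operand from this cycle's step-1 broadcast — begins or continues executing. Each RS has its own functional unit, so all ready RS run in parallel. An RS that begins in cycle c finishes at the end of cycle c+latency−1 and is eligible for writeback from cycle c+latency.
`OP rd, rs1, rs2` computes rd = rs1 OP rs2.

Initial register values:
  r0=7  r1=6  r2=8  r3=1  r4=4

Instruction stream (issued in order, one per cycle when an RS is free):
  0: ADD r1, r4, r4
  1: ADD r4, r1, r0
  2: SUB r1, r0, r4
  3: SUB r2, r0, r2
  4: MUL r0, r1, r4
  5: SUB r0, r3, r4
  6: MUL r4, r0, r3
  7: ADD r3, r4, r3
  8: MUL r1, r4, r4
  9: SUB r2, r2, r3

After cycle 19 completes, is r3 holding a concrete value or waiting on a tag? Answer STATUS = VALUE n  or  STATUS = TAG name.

STATUS = TAG Add2

cycle 1: issue ADD r1<-Add1 // r0:7,r1:Add1,r2:8,r3:1,r4:4
cycle 2: issue ADD r4<-Add2 // r0:7,r1:Add1,r2:8,r3:1,r4:Add2
cycle 3: stall // r0:7,r1:Add1,r2:8,r3:1,r4:Add2
cycle 4: CDB Add1=8; issue SUB r1<-Add1 // r0:7,r1:Add1,r2:8,r3:1,r4:Add2
cycle 5: stall // r0:7,r1:Add1,r2:8,r3:1,r4:Add2
cycle 6: stall // r0:7,r1:Add1,r2:8,r3:1,r4:Add2
cycle 7: CDB Add2=15; issue SUB r2<-Add2 // r0:7,r1:Add1,r2:Add2,r3:1,r4:15
cycle 8: issue MUL r0<-Mul1 // r0:Mul1,r1:Add1,r2:Add2,r3:1,r4:15
cycle 9: stall // r0:Mul1,r1:Add1,r2:Add2,r3:1,r4:15
cycle 10: CDB Add1=-8; issue SUB r0<-Add1 // r0:Add1,r1:-8,r2:Add2,r3:1,r4:15
cycle 11: CDB Add2=-1; issue MUL r4<-Mul2 // r0:Add1,r1:-8,r2:-1,r3:1,r4:Mul2
cycle 12: issue ADD r3<-Add2 // r0:Add1,r1:-8,r2:-1,r3:Add2,r4:Mul2
cycle 13: CDB Add1=-14; stall // r0:-14,r1:-8,r2:-1,r3:Add2,r4:Mul2
cycle 14: stall // r0:-14,r1:-8,r2:-1,r3:Add2,r4:Mul2
cycle 15: CDB Mul1=-120; issue MUL r1<-Mul1 // r0:-14,r1:Mul1,r2:-1,r3:Add2,r4:Mul2
cycle 16: issue SUB r2<-Add1 // r0:-14,r1:Mul1,r2:Add1,r3:Add2,r4:Mul2
cycle 17: - // r0:-14,r1:Mul1,r2:Add1,r3:Add2,r4:Mul2
cycle 18: CDB Mul2=-14 // r0:-14,r1:Mul1,r2:Add1,r3:Add2,r4:-14
cycle 19: - // r0:-14,r1:Mul1,r2:Add1,r3:Add2,r4:-14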